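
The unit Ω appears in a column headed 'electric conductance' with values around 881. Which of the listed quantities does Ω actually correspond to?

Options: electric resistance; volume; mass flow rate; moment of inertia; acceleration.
electric resistance

electric conductance should have units dimensionally equivalent to A^2 * s^3 / (kg * m^2) (e.g. S).
The given unit 'Ω' reduces to kg * m^2 / (A^2 * s^3). Of the listed options, that is the dimensionality of electric resistance.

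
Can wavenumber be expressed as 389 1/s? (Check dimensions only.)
No

wavenumber has SI base units: 1 / m
1/s does NOT reduce to 1 / m; a valid unit for wavenumber would be e.g. 1/m.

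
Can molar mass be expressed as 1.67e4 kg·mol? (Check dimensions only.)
No

molar mass has SI base units: kg / mol
kg·mol does NOT reduce to kg / mol; a valid unit for molar mass would be e.g. kg/mol.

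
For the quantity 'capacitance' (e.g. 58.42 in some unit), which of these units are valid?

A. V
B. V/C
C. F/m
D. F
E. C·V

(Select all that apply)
D

capacitance has SI base units: A^2 * s^4 / (kg * m^2)

Checking each option against A^2 * s^4 / (kg * m^2):
  A. V: ✗ does not match
  B. V/C: ✗ does not match
  C. F/m: ✗ does not match
  D. F: ✓ matches
  E. C·V: ✗ does not match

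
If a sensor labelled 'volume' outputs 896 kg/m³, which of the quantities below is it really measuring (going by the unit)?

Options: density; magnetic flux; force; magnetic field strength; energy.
density

volume should have units dimensionally equivalent to m^3 (e.g. m³).
The given unit 'kg/m³' reduces to kg / m^3. Of the listed options, that is the dimensionality of density.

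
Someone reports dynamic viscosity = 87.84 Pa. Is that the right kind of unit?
No

dynamic viscosity has SI base units: kg / (m * s)
Pa does NOT reduce to kg / (m * s); a valid unit for dynamic viscosity would be e.g. Pa·s.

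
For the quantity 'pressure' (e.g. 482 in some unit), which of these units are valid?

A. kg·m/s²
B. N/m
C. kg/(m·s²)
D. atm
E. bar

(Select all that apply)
C, D, E

pressure has SI base units: kg / (m * s^2)

Checking each option against kg / (m * s^2):
  A. kg·m/s²: ✗ does not match
  B. N/m: ✗ does not match
  C. kg/(m·s²): ✓ matches
  D. atm: ✓ matches
  E. bar: ✓ matches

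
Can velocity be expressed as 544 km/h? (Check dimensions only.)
Yes

velocity has SI base units: m / s
km/h reduces to the same SI base units, so it is a valid unit for velocity.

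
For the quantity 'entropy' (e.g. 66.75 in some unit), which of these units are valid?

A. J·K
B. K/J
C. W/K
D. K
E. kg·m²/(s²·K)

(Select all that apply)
E

entropy has SI base units: kg * m^2 / (s^2 * K)

Checking each option against kg * m^2 / (s^2 * K):
  A. J·K: ✗ does not match
  B. K/J: ✗ does not match
  C. W/K: ✗ does not match
  D. K: ✗ does not match
  E. kg·m²/(s²·K): ✓ matches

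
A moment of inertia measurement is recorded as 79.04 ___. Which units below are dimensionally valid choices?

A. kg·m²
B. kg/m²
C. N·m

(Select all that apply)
A

moment of inertia has SI base units: kg * m^2

Checking each option against kg * m^2:
  A. kg·m²: ✓ matches
  B. kg/m²: ✗ does not match
  C. N·m: ✗ does not match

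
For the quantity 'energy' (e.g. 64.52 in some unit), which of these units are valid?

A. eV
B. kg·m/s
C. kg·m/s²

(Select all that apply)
A

energy has SI base units: kg * m^2 / s^2

Checking each option against kg * m^2 / s^2:
  A. eV: ✓ matches
  B. kg·m/s: ✗ does not match
  C. kg·m/s²: ✗ does not match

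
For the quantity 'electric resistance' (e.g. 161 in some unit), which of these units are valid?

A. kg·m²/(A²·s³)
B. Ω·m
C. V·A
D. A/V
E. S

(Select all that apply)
A

electric resistance has SI base units: kg * m^2 / (A^2 * s^3)

Checking each option against kg * m^2 / (A^2 * s^3):
  A. kg·m²/(A²·s³): ✓ matches
  B. Ω·m: ✗ does not match
  C. V·A: ✗ does not match
  D. A/V: ✗ does not match
  E. S: ✗ does not match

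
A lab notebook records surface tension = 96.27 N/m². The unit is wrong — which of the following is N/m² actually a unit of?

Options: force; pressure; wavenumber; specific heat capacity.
pressure

surface tension should have units dimensionally equivalent to kg / s^2 (e.g. N/m).
The given unit 'N/m²' reduces to kg / (m * s^2). Of the listed options, that is the dimensionality of pressure.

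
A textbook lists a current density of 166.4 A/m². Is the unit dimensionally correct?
Yes

current density has SI base units: A / m^2
A/m² reduces to the same SI base units, so it is a valid unit for current density.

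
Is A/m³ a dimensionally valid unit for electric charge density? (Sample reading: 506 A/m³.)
No

electric charge density has SI base units: A * s / m^3
A/m³ does NOT reduce to A * s / m^3; a valid unit for electric charge density would be e.g. C/m³.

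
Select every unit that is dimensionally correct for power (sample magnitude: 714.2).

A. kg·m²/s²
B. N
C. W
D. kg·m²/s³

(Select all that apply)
C, D

power has SI base units: kg * m^2 / s^3

Checking each option against kg * m^2 / s^3:
  A. kg·m²/s²: ✗ does not match
  B. N: ✗ does not match
  C. W: ✓ matches
  D. kg·m²/s³: ✓ matches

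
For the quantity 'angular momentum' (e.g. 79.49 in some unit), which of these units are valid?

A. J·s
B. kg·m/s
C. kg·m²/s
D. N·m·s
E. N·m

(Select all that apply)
A, C, D

angular momentum has SI base units: kg * m^2 / s

Checking each option against kg * m^2 / s:
  A. J·s: ✓ matches
  B. kg·m/s: ✗ does not match
  C. kg·m²/s: ✓ matches
  D. N·m·s: ✓ matches
  E. N·m: ✗ does not match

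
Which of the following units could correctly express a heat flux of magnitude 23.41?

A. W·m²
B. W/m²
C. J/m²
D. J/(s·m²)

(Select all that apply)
B, D

heat flux has SI base units: kg / s^3

Checking each option against kg / s^3:
  A. W·m²: ✗ does not match
  B. W/m²: ✓ matches
  C. J/m²: ✗ does not match
  D. J/(s·m²): ✓ matches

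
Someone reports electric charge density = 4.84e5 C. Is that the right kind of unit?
No

electric charge density has SI base units: A * s / m^3
C does NOT reduce to A * s / m^3; a valid unit for electric charge density would be e.g. C/m³.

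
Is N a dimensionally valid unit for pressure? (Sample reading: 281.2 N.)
No

pressure has SI base units: kg / (m * s^2)
N does NOT reduce to kg / (m * s^2); a valid unit for pressure would be e.g. Pa.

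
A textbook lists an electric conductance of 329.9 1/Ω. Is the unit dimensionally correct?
Yes

electric conductance has SI base units: A^2 * s^3 / (kg * m^2)
1/Ω reduces to the same SI base units, so it is a valid unit for electric conductance.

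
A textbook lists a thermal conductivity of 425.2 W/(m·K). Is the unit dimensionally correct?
Yes

thermal conductivity has SI base units: kg * m / (s^3 * K)
W/(m·K) reduces to the same SI base units, so it is a valid unit for thermal conductivity.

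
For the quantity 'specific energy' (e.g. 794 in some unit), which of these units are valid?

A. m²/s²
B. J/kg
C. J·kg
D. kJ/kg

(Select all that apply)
A, B, D

specific energy has SI base units: m^2 / s^2

Checking each option against m^2 / s^2:
  A. m²/s²: ✓ matches
  B. J/kg: ✓ matches
  C. J·kg: ✗ does not match
  D. kJ/kg: ✓ matches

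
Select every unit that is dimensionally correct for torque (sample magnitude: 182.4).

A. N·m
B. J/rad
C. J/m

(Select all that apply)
A, B

torque has SI base units: kg * m^2 / s^2

Checking each option against kg * m^2 / s^2:
  A. N·m: ✓ matches
  B. J/rad: ✓ matches
  C. J/m: ✗ does not match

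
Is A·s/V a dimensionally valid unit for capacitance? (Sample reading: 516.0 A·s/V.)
Yes

capacitance has SI base units: A^2 * s^4 / (kg * m^2)
A·s/V reduces to the same SI base units, so it is a valid unit for capacitance.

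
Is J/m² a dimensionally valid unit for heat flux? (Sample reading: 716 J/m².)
No

heat flux has SI base units: kg / s^3
J/m² does NOT reduce to kg / s^3; a valid unit for heat flux would be e.g. W/m².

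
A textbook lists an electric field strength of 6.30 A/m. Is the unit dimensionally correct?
No

electric field strength has SI base units: kg * m / (A * s^3)
A/m does NOT reduce to kg * m / (A * s^3); a valid unit for electric field strength would be e.g. V/m.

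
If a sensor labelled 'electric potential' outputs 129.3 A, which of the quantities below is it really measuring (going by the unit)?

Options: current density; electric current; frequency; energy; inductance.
electric current

electric potential should have units dimensionally equivalent to kg * m^2 / (A * s^3) (e.g. V).
The given unit 'A' reduces to A. Of the listed options, that is the dimensionality of electric current.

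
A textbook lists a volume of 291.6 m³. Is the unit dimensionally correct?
Yes

volume has SI base units: m^3
m³ reduces to the same SI base units, so it is a valid unit for volume.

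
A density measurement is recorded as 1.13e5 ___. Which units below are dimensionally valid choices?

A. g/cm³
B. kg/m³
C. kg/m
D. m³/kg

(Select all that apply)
A, B

density has SI base units: kg / m^3

Checking each option against kg / m^3:
  A. g/cm³: ✓ matches
  B. kg/m³: ✓ matches
  C. kg/m: ✗ does not match
  D. m³/kg: ✗ does not match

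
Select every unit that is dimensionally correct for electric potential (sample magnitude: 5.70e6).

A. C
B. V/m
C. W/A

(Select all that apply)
C

electric potential has SI base units: kg * m^2 / (A * s^3)

Checking each option against kg * m^2 / (A * s^3):
  A. C: ✗ does not match
  B. V/m: ✗ does not match
  C. W/A: ✓ matches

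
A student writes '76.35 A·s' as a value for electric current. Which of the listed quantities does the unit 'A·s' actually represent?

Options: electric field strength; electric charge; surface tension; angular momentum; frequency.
electric charge

electric current should have units dimensionally equivalent to A (e.g. A).
The given unit 'A·s' reduces to A * s. Of the listed options, that is the dimensionality of electric charge.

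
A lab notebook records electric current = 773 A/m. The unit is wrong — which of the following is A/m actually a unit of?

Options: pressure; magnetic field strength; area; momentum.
magnetic field strength

electric current should have units dimensionally equivalent to A (e.g. A).
The given unit 'A/m' reduces to A / m. Of the listed options, that is the dimensionality of magnetic field strength.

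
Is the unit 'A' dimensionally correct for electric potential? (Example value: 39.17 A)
No

electric potential has SI base units: kg * m^2 / (A * s^3)
A does NOT reduce to kg * m^2 / (A * s^3); a valid unit for electric potential would be e.g. V.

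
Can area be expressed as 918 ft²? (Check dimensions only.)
Yes

area has SI base units: m^2
ft² reduces to the same SI base units, so it is a valid unit for area.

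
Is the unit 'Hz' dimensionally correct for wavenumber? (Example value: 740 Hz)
No

wavenumber has SI base units: 1 / m
Hz does NOT reduce to 1 / m; a valid unit for wavenumber would be e.g. 1/m.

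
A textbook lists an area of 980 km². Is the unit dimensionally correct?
Yes

area has SI base units: m^2
km² reduces to the same SI base units, so it is a valid unit for area.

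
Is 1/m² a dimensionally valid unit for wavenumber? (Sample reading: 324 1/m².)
No

wavenumber has SI base units: 1 / m
1/m² does NOT reduce to 1 / m; a valid unit for wavenumber would be e.g. 1/m.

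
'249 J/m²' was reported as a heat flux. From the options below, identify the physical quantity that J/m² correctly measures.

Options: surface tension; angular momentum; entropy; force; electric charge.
surface tension

heat flux should have units dimensionally equivalent to kg / s^3 (e.g. W/m²).
The given unit 'J/m²' reduces to kg / s^2. Of the listed options, that is the dimensionality of surface tension.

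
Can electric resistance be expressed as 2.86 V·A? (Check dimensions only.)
No

electric resistance has SI base units: kg * m^2 / (A^2 * s^3)
V·A does NOT reduce to kg * m^2 / (A^2 * s^3); a valid unit for electric resistance would be e.g. Ω.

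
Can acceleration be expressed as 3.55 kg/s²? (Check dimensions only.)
No

acceleration has SI base units: m / s^2
kg/s² does NOT reduce to m / s^2; a valid unit for acceleration would be e.g. m/s².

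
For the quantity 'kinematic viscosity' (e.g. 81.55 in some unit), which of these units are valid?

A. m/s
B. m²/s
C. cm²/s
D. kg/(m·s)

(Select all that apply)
B, C

kinematic viscosity has SI base units: m^2 / s

Checking each option against m^2 / s:
  A. m/s: ✗ does not match
  B. m²/s: ✓ matches
  C. cm²/s: ✓ matches
  D. kg/(m·s): ✗ does not match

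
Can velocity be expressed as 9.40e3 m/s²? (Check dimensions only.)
No

velocity has SI base units: m / s
m/s² does NOT reduce to m / s; a valid unit for velocity would be e.g. m/s.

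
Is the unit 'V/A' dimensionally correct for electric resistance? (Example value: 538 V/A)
Yes

electric resistance has SI base units: kg * m^2 / (A^2 * s^3)
V/A reduces to the same SI base units, so it is a valid unit for electric resistance.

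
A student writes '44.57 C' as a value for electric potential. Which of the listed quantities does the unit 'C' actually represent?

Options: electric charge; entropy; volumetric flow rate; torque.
electric charge

electric potential should have units dimensionally equivalent to kg * m^2 / (A * s^3) (e.g. V).
The given unit 'C' reduces to A * s. Of the listed options, that is the dimensionality of electric charge.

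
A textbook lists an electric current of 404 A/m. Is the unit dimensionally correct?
No

electric current has SI base units: A
A/m does NOT reduce to A; a valid unit for electric current would be e.g. A.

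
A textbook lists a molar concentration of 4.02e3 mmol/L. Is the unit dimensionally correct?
Yes

molar concentration has SI base units: mol / m^3
mmol/L reduces to the same SI base units, so it is a valid unit for molar concentration.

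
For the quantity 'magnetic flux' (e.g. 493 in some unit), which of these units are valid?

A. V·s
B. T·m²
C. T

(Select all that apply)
A, B

magnetic flux has SI base units: kg * m^2 / (A * s^2)

Checking each option against kg * m^2 / (A * s^2):
  A. V·s: ✓ matches
  B. T·m²: ✓ matches
  C. T: ✗ does not match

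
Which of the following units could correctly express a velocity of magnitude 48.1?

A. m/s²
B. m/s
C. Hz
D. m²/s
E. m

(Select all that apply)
B

velocity has SI base units: m / s

Checking each option against m / s:
  A. m/s²: ✗ does not match
  B. m/s: ✓ matches
  C. Hz: ✗ does not match
  D. m²/s: ✗ does not match
  E. m: ✗ does not match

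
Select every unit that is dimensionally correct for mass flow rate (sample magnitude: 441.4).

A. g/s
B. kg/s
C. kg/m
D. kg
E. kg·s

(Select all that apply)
A, B

mass flow rate has SI base units: kg / s

Checking each option against kg / s:
  A. g/s: ✓ matches
  B. kg/s: ✓ matches
  C. kg/m: ✗ does not match
  D. kg: ✗ does not match
  E. kg·s: ✗ does not match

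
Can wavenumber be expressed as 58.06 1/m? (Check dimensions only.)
Yes

wavenumber has SI base units: 1 / m
1/m reduces to the same SI base units, so it is a valid unit for wavenumber.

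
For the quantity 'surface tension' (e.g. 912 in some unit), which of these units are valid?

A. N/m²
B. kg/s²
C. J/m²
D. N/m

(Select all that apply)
B, C, D

surface tension has SI base units: kg / s^2

Checking each option against kg / s^2:
  A. N/m²: ✗ does not match
  B. kg/s²: ✓ matches
  C. J/m²: ✓ matches
  D. N/m: ✓ matches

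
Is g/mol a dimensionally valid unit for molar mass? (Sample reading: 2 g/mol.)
Yes

molar mass has SI base units: kg / mol
g/mol reduces to the same SI base units, so it is a valid unit for molar mass.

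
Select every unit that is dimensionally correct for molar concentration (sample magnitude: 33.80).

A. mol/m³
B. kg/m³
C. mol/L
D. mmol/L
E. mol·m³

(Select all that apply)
A, C, D

molar concentration has SI base units: mol / m^3

Checking each option against mol / m^3:
  A. mol/m³: ✓ matches
  B. kg/m³: ✗ does not match
  C. mol/L: ✓ matches
  D. mmol/L: ✓ matches
  E. mol·m³: ✗ does not match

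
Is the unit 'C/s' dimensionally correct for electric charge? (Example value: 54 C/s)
No

electric charge has SI base units: A * s
C/s does NOT reduce to A * s; a valid unit for electric charge would be e.g. C.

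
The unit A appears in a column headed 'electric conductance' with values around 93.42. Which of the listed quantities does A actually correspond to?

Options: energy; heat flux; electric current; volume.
electric current

electric conductance should have units dimensionally equivalent to A^2 * s^3 / (kg * m^2) (e.g. S).
The given unit 'A' reduces to A. Of the listed options, that is the dimensionality of electric current.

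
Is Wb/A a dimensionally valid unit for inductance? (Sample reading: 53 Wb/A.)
Yes

inductance has SI base units: kg * m^2 / (A^2 * s^2)
Wb/A reduces to the same SI base units, so it is a valid unit for inductance.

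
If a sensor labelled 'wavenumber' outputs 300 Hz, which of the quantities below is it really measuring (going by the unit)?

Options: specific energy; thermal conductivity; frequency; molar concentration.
frequency

wavenumber should have units dimensionally equivalent to 1 / m (e.g. 1/m).
The given unit 'Hz' reduces to 1 / s. Of the listed options, that is the dimensionality of frequency.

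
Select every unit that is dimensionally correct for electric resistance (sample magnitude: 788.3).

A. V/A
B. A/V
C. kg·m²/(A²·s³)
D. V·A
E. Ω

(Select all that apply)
A, C, E

electric resistance has SI base units: kg * m^2 / (A^2 * s^3)

Checking each option against kg * m^2 / (A^2 * s^3):
  A. V/A: ✓ matches
  B. A/V: ✗ does not match
  C. kg·m²/(A²·s³): ✓ matches
  D. V·A: ✗ does not match
  E. Ω: ✓ matches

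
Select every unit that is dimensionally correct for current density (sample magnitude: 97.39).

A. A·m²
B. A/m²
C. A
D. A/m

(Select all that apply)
B

current density has SI base units: A / m^2

Checking each option against A / m^2:
  A. A·m²: ✗ does not match
  B. A/m²: ✓ matches
  C. A: ✗ does not match
  D. A/m: ✗ does not match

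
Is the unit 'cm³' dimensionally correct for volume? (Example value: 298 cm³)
Yes

volume has SI base units: m^3
cm³ reduces to the same SI base units, so it is a valid unit for volume.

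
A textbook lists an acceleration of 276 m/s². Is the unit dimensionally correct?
Yes

acceleration has SI base units: m / s^2
m/s² reduces to the same SI base units, so it is a valid unit for acceleration.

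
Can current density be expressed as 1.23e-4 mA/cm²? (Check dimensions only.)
Yes

current density has SI base units: A / m^2
mA/cm² reduces to the same SI base units, so it is a valid unit for current density.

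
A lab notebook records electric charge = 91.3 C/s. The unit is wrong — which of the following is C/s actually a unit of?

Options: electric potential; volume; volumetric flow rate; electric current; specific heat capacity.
electric current

electric charge should have units dimensionally equivalent to A * s (e.g. C).
The given unit 'C/s' reduces to A. Of the listed options, that is the dimensionality of electric current.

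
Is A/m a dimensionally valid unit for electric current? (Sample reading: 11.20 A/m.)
No

electric current has SI base units: A
A/m does NOT reduce to A; a valid unit for electric current would be e.g. A.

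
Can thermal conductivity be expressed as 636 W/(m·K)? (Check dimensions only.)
Yes

thermal conductivity has SI base units: kg * m / (s^3 * K)
W/(m·K) reduces to the same SI base units, so it is a valid unit for thermal conductivity.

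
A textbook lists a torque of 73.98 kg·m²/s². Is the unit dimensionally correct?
Yes

torque has SI base units: kg * m^2 / s^2
kg·m²/s² reduces to the same SI base units, so it is a valid unit for torque.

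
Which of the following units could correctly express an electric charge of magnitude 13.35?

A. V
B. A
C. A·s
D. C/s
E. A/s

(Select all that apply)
C

electric charge has SI base units: A * s

Checking each option against A * s:
  A. V: ✗ does not match
  B. A: ✗ does not match
  C. A·s: ✓ matches
  D. C/s: ✗ does not match
  E. A/s: ✗ does not match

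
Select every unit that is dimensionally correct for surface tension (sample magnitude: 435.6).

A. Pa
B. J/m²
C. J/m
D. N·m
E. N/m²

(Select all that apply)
B

surface tension has SI base units: kg / s^2

Checking each option against kg / s^2:
  A. Pa: ✗ does not match
  B. J/m²: ✓ matches
  C. J/m: ✗ does not match
  D. N·m: ✗ does not match
  E. N/m²: ✗ does not match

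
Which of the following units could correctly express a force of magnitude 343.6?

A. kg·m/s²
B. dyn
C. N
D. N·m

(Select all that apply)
A, B, C

force has SI base units: kg * m / s^2

Checking each option against kg * m / s^2:
  A. kg·m/s²: ✓ matches
  B. dyn: ✓ matches
  C. N: ✓ matches
  D. N·m: ✗ does not match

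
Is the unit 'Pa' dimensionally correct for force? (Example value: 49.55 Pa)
No

force has SI base units: kg * m / s^2
Pa does NOT reduce to kg * m / s^2; a valid unit for force would be e.g. N.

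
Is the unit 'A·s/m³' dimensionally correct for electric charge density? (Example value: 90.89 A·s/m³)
Yes

electric charge density has SI base units: A * s / m^3
A·s/m³ reduces to the same SI base units, so it is a valid unit for electric charge density.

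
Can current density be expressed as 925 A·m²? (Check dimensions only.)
No

current density has SI base units: A / m^2
A·m² does NOT reduce to A / m^2; a valid unit for current density would be e.g. A/m².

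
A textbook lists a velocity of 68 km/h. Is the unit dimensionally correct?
Yes

velocity has SI base units: m / s
km/h reduces to the same SI base units, so it is a valid unit for velocity.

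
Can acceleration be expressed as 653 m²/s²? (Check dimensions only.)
No

acceleration has SI base units: m / s^2
m²/s² does NOT reduce to m / s^2; a valid unit for acceleration would be e.g. m/s².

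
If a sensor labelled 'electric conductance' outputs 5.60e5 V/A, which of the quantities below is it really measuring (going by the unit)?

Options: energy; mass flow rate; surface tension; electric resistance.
electric resistance

electric conductance should have units dimensionally equivalent to A^2 * s^3 / (kg * m^2) (e.g. S).
The given unit 'V/A' reduces to kg * m^2 / (A^2 * s^3). Of the listed options, that is the dimensionality of electric resistance.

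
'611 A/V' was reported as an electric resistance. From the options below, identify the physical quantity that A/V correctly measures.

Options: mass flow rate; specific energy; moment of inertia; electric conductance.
electric conductance

electric resistance should have units dimensionally equivalent to kg * m^2 / (A^2 * s^3) (e.g. Ω).
The given unit 'A/V' reduces to A^2 * s^3 / (kg * m^2). Of the listed options, that is the dimensionality of electric conductance.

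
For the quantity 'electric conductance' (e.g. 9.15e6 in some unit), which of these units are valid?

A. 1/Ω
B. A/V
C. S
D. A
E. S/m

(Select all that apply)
A, B, C

electric conductance has SI base units: A^2 * s^3 / (kg * m^2)

Checking each option against A^2 * s^3 / (kg * m^2):
  A. 1/Ω: ✓ matches
  B. A/V: ✓ matches
  C. S: ✓ matches
  D. A: ✗ does not match
  E. S/m: ✗ does not match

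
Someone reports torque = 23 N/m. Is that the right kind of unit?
No

torque has SI base units: kg * m^2 / s^2
N/m does NOT reduce to kg * m^2 / s^2; a valid unit for torque would be e.g. N·m.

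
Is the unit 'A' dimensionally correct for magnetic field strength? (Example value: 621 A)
No

magnetic field strength has SI base units: A / m
A does NOT reduce to A / m; a valid unit for magnetic field strength would be e.g. A/m.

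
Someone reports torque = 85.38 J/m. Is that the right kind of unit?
No

torque has SI base units: kg * m^2 / s^2
J/m does NOT reduce to kg * m^2 / s^2; a valid unit for torque would be e.g. N·m.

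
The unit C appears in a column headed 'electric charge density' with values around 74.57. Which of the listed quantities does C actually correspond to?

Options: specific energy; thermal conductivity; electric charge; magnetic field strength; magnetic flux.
electric charge

electric charge density should have units dimensionally equivalent to A * s / m^3 (e.g. C/m³).
The given unit 'C' reduces to A * s. Of the listed options, that is the dimensionality of electric charge.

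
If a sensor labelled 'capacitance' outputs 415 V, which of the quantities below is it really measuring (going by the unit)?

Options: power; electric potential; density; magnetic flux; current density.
electric potential

capacitance should have units dimensionally equivalent to A^2 * s^4 / (kg * m^2) (e.g. F).
The given unit 'V' reduces to kg * m^2 / (A * s^3). Of the listed options, that is the dimensionality of electric potential.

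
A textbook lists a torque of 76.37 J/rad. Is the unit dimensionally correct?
Yes

torque has SI base units: kg * m^2 / s^2
J/rad reduces to the same SI base units, so it is a valid unit for torque.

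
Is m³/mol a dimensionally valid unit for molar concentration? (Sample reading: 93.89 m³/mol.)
No

molar concentration has SI base units: mol / m^3
m³/mol does NOT reduce to mol / m^3; a valid unit for molar concentration would be e.g. mol/m³.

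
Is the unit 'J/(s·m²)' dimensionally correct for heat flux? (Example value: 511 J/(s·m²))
Yes

heat flux has SI base units: kg / s^3
J/(s·m²) reduces to the same SI base units, so it is a valid unit for heat flux.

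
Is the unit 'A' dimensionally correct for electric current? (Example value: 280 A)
Yes

electric current has SI base units: A
A reduces to the same SI base units, so it is a valid unit for electric current.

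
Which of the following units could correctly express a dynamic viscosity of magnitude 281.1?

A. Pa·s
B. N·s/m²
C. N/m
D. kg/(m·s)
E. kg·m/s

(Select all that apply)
A, B, D

dynamic viscosity has SI base units: kg / (m * s)

Checking each option against kg / (m * s):
  A. Pa·s: ✓ matches
  B. N·s/m²: ✓ matches
  C. N/m: ✗ does not match
  D. kg/(m·s): ✓ matches
  E. kg·m/s: ✗ does not match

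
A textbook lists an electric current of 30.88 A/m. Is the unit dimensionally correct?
No

electric current has SI base units: A
A/m does NOT reduce to A; a valid unit for electric current would be e.g. A.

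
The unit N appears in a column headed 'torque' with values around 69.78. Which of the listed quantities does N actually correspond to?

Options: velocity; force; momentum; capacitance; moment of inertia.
force

torque should have units dimensionally equivalent to kg * m^2 / s^2 (e.g. N·m).
The given unit 'N' reduces to kg * m / s^2. Of the listed options, that is the dimensionality of force.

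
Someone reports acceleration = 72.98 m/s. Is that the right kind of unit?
No

acceleration has SI base units: m / s^2
m/s does NOT reduce to m / s^2; a valid unit for acceleration would be e.g. m/s².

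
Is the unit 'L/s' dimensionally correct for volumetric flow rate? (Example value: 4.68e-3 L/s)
Yes

volumetric flow rate has SI base units: m^3 / s
L/s reduces to the same SI base units, so it is a valid unit for volumetric flow rate.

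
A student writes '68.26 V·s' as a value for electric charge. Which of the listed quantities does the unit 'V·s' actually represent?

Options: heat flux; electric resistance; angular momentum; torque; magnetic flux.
magnetic flux

electric charge should have units dimensionally equivalent to A * s (e.g. C).
The given unit 'V·s' reduces to kg * m^2 / (A * s^2). Of the listed options, that is the dimensionality of magnetic flux.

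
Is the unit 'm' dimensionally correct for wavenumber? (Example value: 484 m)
No

wavenumber has SI base units: 1 / m
m does NOT reduce to 1 / m; a valid unit for wavenumber would be e.g. 1/m.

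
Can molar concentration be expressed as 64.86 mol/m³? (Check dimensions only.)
Yes

molar concentration has SI base units: mol / m^3
mol/m³ reduces to the same SI base units, so it is a valid unit for molar concentration.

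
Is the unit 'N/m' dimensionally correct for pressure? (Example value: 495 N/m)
No

pressure has SI base units: kg / (m * s^2)
N/m does NOT reduce to kg / (m * s^2); a valid unit for pressure would be e.g. Pa.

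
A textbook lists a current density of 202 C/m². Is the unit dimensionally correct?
No

current density has SI base units: A / m^2
C/m² does NOT reduce to A / m^2; a valid unit for current density would be e.g. A/m².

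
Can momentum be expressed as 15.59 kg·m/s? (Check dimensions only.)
Yes

momentum has SI base units: kg * m / s
kg·m/s reduces to the same SI base units, so it is a valid unit for momentum.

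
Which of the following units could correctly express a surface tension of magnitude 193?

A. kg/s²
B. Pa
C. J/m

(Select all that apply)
A

surface tension has SI base units: kg / s^2

Checking each option against kg / s^2:
  A. kg/s²: ✓ matches
  B. Pa: ✗ does not match
  C. J/m: ✗ does not match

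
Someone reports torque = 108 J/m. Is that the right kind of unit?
No

torque has SI base units: kg * m^2 / s^2
J/m does NOT reduce to kg * m^2 / s^2; a valid unit for torque would be e.g. N·m.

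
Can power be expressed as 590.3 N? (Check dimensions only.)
No

power has SI base units: kg * m^2 / s^3
N does NOT reduce to kg * m^2 / s^3; a valid unit for power would be e.g. W.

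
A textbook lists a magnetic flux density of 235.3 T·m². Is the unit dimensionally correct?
No

magnetic flux density has SI base units: kg / (A * s^2)
T·m² does NOT reduce to kg / (A * s^2); a valid unit for magnetic flux density would be e.g. T.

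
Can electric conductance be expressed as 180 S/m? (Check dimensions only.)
No

electric conductance has SI base units: A^2 * s^3 / (kg * m^2)
S/m does NOT reduce to A^2 * s^3 / (kg * m^2); a valid unit for electric conductance would be e.g. S.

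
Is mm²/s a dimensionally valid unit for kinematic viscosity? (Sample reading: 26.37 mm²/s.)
Yes

kinematic viscosity has SI base units: m^2 / s
mm²/s reduces to the same SI base units, so it is a valid unit for kinematic viscosity.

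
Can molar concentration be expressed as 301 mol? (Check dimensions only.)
No

molar concentration has SI base units: mol / m^3
mol does NOT reduce to mol / m^3; a valid unit for molar concentration would be e.g. mol/m³.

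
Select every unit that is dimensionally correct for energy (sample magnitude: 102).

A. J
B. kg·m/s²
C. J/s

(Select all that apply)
A

energy has SI base units: kg * m^2 / s^2

Checking each option against kg * m^2 / s^2:
  A. J: ✓ matches
  B. kg·m/s²: ✗ does not match
  C. J/s: ✗ does not match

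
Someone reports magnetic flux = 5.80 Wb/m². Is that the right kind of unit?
No

magnetic flux has SI base units: kg * m^2 / (A * s^2)
Wb/m² does NOT reduce to kg * m^2 / (A * s^2); a valid unit for magnetic flux would be e.g. Wb.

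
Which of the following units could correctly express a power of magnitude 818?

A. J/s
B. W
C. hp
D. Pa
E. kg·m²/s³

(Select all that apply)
A, B, C, E

power has SI base units: kg * m^2 / s^3

Checking each option against kg * m^2 / s^3:
  A. J/s: ✓ matches
  B. W: ✓ matches
  C. hp: ✓ matches
  D. Pa: ✗ does not match
  E. kg·m²/s³: ✓ matches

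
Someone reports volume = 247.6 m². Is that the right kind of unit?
No

volume has SI base units: m^3
m² does NOT reduce to m^3; a valid unit for volume would be e.g. m³.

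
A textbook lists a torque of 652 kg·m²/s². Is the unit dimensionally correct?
Yes

torque has SI base units: kg * m^2 / s^2
kg·m²/s² reduces to the same SI base units, so it is a valid unit for torque.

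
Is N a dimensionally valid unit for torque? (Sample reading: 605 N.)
No

torque has SI base units: kg * m^2 / s^2
N does NOT reduce to kg * m^2 / s^2; a valid unit for torque would be e.g. N·m.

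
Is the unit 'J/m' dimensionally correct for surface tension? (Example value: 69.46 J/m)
No

surface tension has SI base units: kg / s^2
J/m does NOT reduce to kg / s^2; a valid unit for surface tension would be e.g. N/m.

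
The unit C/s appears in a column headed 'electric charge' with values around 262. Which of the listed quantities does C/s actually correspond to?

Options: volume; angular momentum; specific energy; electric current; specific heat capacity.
electric current

electric charge should have units dimensionally equivalent to A * s (e.g. C).
The given unit 'C/s' reduces to A. Of the listed options, that is the dimensionality of electric current.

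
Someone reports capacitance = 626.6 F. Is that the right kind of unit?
Yes

capacitance has SI base units: A^2 * s^4 / (kg * m^2)
F reduces to the same SI base units, so it is a valid unit for capacitance.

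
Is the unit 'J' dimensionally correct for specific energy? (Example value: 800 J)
No

specific energy has SI base units: m^2 / s^2
J does NOT reduce to m^2 / s^2; a valid unit for specific energy would be e.g. J/kg.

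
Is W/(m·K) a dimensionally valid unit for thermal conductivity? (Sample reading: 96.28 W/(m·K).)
Yes

thermal conductivity has SI base units: kg * m / (s^3 * K)
W/(m·K) reduces to the same SI base units, so it is a valid unit for thermal conductivity.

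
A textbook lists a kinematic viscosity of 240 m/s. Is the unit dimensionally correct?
No

kinematic viscosity has SI base units: m^2 / s
m/s does NOT reduce to m^2 / s; a valid unit for kinematic viscosity would be e.g. m²/s.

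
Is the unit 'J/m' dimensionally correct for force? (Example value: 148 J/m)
Yes

force has SI base units: kg * m / s^2
J/m reduces to the same SI base units, so it is a valid unit for force.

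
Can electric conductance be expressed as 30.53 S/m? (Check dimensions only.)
No

electric conductance has SI base units: A^2 * s^3 / (kg * m^2)
S/m does NOT reduce to A^2 * s^3 / (kg * m^2); a valid unit for electric conductance would be e.g. S.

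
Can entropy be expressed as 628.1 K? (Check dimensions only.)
No

entropy has SI base units: kg * m^2 / (s^2 * K)
K does NOT reduce to kg * m^2 / (s^2 * K); a valid unit for entropy would be e.g. J/K.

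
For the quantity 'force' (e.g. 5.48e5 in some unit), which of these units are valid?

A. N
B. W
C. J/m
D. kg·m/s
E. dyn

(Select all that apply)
A, C, E

force has SI base units: kg * m / s^2

Checking each option against kg * m / s^2:
  A. N: ✓ matches
  B. W: ✗ does not match
  C. J/m: ✓ matches
  D. kg·m/s: ✗ does not match
  E. dyn: ✓ matches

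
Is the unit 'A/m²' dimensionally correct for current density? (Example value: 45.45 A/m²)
Yes

current density has SI base units: A / m^2
A/m² reduces to the same SI base units, so it is a valid unit for current density.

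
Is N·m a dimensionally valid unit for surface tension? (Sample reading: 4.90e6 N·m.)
No

surface tension has SI base units: kg / s^2
N·m does NOT reduce to kg / s^2; a valid unit for surface tension would be e.g. N/m.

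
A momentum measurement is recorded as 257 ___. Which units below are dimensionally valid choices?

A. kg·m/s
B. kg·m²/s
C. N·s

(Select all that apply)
A, C

momentum has SI base units: kg * m / s

Checking each option against kg * m / s:
  A. kg·m/s: ✓ matches
  B. kg·m²/s: ✗ does not match
  C. N·s: ✓ matches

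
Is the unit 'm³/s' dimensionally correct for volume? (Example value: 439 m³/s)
No

volume has SI base units: m^3
m³/s does NOT reduce to m^3; a valid unit for volume would be e.g. m³.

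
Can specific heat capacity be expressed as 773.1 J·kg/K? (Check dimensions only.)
No

specific heat capacity has SI base units: m^2 / (s^2 * K)
J·kg/K does NOT reduce to m^2 / (s^2 * K); a valid unit for specific heat capacity would be e.g. J/(kg·K).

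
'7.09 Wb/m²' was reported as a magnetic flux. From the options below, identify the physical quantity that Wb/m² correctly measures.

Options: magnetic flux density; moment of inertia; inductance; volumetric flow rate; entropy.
magnetic flux density

magnetic flux should have units dimensionally equivalent to kg * m^2 / (A * s^2) (e.g. Wb).
The given unit 'Wb/m²' reduces to kg / (A * s^2). Of the listed options, that is the dimensionality of magnetic flux density.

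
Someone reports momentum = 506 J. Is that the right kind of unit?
No

momentum has SI base units: kg * m / s
J does NOT reduce to kg * m / s; a valid unit for momentum would be e.g. kg·m/s.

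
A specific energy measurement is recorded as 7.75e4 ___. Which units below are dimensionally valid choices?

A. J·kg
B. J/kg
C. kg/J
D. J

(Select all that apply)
B

specific energy has SI base units: m^2 / s^2

Checking each option against m^2 / s^2:
  A. J·kg: ✗ does not match
  B. J/kg: ✓ matches
  C. kg/J: ✗ does not match
  D. J: ✗ does not match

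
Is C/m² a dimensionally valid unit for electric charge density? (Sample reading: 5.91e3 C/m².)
No

electric charge density has SI base units: A * s / m^3
C/m² does NOT reduce to A * s / m^3; a valid unit for electric charge density would be e.g. C/m³.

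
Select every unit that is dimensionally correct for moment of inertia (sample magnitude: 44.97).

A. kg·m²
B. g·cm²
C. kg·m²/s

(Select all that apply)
A, B

moment of inertia has SI base units: kg * m^2

Checking each option against kg * m^2:
  A. kg·m²: ✓ matches
  B. g·cm²: ✓ matches
  C. kg·m²/s: ✗ does not match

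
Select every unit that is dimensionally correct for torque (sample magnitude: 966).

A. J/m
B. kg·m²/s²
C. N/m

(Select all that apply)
B

torque has SI base units: kg * m^2 / s^2

Checking each option against kg * m^2 / s^2:
  A. J/m: ✗ does not match
  B. kg·m²/s²: ✓ matches
  C. N/m: ✗ does not match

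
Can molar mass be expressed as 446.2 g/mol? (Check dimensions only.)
Yes

molar mass has SI base units: kg / mol
g/mol reduces to the same SI base units, so it is a valid unit for molar mass.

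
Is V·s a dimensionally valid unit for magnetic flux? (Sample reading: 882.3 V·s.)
Yes

magnetic flux has SI base units: kg * m^2 / (A * s^2)
V·s reduces to the same SI base units, so it is a valid unit for magnetic flux.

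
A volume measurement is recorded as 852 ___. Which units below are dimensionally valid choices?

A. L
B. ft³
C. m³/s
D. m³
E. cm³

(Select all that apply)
A, B, D, E

volume has SI base units: m^3

Checking each option against m^3:
  A. L: ✓ matches
  B. ft³: ✓ matches
  C. m³/s: ✗ does not match
  D. m³: ✓ matches
  E. cm³: ✓ matches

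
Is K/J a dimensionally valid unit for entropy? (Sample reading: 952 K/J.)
No

entropy has SI base units: kg * m^2 / (s^2 * K)
K/J does NOT reduce to kg * m^2 / (s^2 * K); a valid unit for entropy would be e.g. J/K.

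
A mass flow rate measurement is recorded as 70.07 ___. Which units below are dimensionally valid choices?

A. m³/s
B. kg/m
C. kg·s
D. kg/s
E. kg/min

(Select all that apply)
D, E

mass flow rate has SI base units: kg / s

Checking each option against kg / s:
  A. m³/s: ✗ does not match
  B. kg/m: ✗ does not match
  C. kg·s: ✗ does not match
  D. kg/s: ✓ matches
  E. kg/min: ✓ matches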